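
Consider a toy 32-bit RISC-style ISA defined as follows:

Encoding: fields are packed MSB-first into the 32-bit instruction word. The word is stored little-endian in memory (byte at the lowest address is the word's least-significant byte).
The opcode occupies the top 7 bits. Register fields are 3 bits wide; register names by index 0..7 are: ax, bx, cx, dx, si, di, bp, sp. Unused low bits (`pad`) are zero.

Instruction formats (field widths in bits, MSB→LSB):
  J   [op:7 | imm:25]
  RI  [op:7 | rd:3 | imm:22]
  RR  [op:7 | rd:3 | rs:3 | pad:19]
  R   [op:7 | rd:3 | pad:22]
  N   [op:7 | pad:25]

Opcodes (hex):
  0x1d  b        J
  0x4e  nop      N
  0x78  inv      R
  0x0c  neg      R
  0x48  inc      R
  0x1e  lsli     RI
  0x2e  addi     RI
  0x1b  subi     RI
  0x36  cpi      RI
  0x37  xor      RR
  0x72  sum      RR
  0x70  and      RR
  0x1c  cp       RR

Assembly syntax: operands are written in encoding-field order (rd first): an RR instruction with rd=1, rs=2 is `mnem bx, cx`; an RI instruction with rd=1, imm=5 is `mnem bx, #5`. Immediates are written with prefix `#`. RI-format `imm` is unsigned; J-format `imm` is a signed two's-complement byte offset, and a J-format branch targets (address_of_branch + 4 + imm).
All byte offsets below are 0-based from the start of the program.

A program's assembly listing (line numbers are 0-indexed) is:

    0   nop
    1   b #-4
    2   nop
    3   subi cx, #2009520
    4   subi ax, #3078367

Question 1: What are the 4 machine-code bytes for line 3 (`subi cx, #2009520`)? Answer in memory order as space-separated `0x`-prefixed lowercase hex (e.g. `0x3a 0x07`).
3. subi fields op=0x1b:7|rd=2:3|imm=2009520:22 → word 369ea9b0h → b0 a9 9e 36

0xb0 0xa9 0x9e 0x36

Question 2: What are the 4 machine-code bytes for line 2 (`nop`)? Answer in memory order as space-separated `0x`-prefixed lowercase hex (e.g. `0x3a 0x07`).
line 2 (nop): pack op=0x4e:7|pad=0:25 = 0x9c000000; little→ 00 00 00 9c

0x00 0x00 0x00 0x9c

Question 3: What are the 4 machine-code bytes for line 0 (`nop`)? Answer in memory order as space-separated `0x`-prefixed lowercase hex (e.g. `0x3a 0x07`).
L0: nop op=0x4e:7|pad=0:25 ⇒ 0x9c000000 ⇒ little 00 00 00 9c

0x00 0x00 0x00 0x9c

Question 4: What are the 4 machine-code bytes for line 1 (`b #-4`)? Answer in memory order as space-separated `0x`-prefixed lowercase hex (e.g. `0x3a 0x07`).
line 1 (b): pack op=0x1d:7|imm=-4:25 = 0x3bfffffc; little→ fc ff ff 3b

0xfc 0xff 0xff 0x3b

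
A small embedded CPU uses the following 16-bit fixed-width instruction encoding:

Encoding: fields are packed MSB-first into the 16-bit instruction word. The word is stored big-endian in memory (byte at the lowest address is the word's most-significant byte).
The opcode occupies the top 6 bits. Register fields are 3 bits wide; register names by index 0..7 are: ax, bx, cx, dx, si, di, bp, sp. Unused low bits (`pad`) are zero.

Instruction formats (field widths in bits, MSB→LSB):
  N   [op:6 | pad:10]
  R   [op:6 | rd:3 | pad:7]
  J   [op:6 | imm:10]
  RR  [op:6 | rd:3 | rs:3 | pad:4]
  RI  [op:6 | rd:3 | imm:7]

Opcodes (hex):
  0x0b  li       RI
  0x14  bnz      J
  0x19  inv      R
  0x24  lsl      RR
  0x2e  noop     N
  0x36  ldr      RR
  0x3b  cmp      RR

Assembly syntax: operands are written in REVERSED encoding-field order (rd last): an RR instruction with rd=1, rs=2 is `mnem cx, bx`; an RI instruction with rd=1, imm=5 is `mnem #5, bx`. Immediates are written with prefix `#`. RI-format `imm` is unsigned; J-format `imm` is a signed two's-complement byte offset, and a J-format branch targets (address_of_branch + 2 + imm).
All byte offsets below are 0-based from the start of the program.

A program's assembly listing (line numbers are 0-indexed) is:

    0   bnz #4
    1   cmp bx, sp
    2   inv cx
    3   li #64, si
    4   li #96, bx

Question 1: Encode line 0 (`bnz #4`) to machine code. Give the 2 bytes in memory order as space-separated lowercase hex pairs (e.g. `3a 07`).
line 0 (bnz): pack op=0x14:6|imm=4:10 = 0x5004; big→ 50 04

50 04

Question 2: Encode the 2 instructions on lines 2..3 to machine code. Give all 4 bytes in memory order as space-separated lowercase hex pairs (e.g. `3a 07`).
2. inv fields op=0x19:6|rd=2:3|pad=0:7 → word 6500h → 65 00
3. li fields op=0xb:6|rd=4:3|imm=64:7 → word 2e40h → 2e 40

65 00 2e 40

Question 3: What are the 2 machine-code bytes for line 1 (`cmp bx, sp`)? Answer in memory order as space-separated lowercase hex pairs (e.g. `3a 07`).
L1: cmp op=0x3b:6|rd=7:3|rs=1:3|pad=0:4 ⇒ 0xef90 ⇒ big ef 90

ef 90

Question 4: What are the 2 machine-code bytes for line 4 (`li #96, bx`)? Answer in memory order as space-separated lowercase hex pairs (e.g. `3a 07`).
4. li fields op=0xb:6|rd=1:3|imm=96:7 → word 2ce0h → 2c e0

2c e0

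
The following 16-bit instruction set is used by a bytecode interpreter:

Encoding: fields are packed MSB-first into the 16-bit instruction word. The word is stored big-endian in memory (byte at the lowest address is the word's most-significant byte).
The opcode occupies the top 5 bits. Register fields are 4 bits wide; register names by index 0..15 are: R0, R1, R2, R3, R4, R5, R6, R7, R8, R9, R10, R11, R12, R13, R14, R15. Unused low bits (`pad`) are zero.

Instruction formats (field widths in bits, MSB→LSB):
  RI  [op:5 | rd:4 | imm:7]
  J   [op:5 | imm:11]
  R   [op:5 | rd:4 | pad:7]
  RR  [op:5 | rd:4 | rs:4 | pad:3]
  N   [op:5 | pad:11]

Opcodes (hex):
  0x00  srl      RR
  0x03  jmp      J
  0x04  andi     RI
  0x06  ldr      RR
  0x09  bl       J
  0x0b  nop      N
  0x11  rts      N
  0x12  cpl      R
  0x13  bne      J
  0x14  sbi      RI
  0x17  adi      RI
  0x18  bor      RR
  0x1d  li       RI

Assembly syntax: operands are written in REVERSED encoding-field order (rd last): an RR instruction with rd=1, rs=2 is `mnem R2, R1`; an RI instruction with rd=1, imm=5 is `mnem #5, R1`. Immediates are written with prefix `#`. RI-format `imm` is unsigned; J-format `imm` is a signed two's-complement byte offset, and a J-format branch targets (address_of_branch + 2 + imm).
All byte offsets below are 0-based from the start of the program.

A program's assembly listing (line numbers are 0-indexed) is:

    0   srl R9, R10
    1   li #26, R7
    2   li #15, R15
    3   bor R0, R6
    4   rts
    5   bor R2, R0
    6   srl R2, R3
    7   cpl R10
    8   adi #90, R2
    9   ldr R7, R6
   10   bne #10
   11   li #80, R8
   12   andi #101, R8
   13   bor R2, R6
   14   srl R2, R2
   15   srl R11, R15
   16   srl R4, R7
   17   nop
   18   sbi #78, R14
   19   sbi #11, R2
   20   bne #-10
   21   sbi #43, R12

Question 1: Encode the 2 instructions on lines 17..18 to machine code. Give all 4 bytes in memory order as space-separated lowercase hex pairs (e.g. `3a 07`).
58 00 a7 4e

line 17 (nop): pack op=0xb:5|pad=0:11 = 0x5800; big→ 58 00
line 18 (sbi): pack op=0x14:5|rd=14:4|imm=78:7 = 0xa74e; big→ a7 4e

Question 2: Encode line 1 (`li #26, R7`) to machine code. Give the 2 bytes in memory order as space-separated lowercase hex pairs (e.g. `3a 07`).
1. li fields op=0x1d:5|rd=7:4|imm=26:7 → word eb9ah → eb 9a

eb 9a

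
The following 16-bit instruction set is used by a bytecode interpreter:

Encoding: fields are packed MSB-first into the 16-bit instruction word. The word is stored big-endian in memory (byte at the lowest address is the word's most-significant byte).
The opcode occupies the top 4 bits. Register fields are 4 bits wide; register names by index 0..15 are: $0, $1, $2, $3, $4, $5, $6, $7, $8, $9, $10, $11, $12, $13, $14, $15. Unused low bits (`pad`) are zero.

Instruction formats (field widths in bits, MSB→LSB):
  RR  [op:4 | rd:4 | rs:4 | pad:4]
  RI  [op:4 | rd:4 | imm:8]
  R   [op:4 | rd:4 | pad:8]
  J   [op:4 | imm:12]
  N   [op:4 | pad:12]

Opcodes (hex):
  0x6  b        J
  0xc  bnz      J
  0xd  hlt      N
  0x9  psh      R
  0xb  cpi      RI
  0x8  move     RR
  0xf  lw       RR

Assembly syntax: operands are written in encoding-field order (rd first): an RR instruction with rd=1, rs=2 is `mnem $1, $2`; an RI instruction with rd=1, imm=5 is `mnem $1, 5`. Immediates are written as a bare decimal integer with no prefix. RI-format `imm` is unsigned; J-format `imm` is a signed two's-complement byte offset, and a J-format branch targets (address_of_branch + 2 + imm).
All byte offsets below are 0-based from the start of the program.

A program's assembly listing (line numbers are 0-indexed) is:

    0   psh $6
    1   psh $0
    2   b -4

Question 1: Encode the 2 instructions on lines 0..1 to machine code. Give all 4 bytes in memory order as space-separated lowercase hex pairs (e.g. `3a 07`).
L0: psh op=0x9:4|rd=6:4|pad=0:8 ⇒ 0x9600 ⇒ big 96 00
L1: psh op=0x9:4|rd=0:4|pad=0:8 ⇒ 0x9000 ⇒ big 90 00

96 00 90 00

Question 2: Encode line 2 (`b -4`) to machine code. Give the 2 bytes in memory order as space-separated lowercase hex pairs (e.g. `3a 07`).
line 2 (b): pack op=0x6:4|imm=-4:12 = 0x6ffc; big→ 6f fc

6f fc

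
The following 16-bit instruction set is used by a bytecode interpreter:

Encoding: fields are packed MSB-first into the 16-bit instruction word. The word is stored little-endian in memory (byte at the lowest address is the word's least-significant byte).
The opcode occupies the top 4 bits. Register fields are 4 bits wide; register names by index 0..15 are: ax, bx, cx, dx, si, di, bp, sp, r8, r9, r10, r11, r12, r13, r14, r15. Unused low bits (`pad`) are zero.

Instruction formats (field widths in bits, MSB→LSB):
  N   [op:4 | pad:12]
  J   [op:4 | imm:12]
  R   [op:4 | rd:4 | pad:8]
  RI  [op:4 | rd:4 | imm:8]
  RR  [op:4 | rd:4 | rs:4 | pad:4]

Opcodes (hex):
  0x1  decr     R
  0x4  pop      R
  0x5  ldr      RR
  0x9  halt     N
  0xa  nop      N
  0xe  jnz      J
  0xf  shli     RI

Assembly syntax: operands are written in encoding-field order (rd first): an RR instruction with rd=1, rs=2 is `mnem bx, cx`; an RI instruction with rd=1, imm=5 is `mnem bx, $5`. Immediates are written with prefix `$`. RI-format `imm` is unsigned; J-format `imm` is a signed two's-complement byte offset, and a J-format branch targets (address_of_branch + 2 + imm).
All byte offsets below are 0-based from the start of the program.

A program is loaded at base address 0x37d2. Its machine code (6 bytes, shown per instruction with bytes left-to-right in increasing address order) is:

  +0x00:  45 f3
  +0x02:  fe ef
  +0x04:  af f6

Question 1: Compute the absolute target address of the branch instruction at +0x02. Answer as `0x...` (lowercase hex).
0x37d4

[02] fe ef → 0xeffe
  top 4b → 0xe → jnz [J]
  imm: (w>>0)&0xfff=0xffe (s12→-2) → $-2
  target = base 0x37d2 + off 0x02 + 2 + imm -2 = 0x37d4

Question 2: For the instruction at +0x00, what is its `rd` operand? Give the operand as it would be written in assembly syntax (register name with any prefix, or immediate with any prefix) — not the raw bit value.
dx

@+00  little-endian(45 f3) = 0xf345
  opcode bits[15:12]=0xf: shli/RI
  [11:8] rd=3 = dx
  [7:0] imm=69 = $69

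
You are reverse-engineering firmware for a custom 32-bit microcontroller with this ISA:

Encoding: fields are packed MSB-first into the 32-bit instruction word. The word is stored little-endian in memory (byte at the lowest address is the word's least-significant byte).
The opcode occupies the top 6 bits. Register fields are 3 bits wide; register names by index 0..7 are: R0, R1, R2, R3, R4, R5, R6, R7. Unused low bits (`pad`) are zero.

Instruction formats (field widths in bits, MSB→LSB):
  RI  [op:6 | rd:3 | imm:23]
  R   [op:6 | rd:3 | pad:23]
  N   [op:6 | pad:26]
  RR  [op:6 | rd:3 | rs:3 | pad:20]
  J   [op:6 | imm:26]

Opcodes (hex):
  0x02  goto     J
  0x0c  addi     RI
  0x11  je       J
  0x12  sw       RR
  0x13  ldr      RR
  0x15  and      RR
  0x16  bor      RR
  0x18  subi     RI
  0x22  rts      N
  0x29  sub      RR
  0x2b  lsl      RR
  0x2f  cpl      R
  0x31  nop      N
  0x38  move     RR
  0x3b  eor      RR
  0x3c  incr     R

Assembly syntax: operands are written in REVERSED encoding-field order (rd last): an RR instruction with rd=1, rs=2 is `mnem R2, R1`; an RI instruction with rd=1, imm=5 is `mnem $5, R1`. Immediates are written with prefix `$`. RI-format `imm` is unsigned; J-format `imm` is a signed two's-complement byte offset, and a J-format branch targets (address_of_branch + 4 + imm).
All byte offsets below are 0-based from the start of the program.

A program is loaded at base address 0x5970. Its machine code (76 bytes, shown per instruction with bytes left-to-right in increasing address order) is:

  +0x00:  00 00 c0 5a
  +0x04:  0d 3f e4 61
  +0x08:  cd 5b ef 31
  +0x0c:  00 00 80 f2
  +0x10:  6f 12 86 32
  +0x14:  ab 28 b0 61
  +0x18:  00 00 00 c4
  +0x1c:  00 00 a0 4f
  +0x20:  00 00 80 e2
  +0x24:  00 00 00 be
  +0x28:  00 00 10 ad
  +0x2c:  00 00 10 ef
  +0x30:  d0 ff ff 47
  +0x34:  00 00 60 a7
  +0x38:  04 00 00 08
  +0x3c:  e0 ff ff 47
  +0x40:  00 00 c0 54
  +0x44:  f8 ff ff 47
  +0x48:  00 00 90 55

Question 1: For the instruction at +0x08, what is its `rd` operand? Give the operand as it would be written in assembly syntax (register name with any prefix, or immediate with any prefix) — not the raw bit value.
R3

@+08  little-endian(cd 5b ef 31) = 0x31ef5bcd
  top 6b → 0xc → addi [RI]
  rd@[25:23]=0x3 ⇒ R3
  imm@[22:0]=0x6f5bcd ⇒ $7297997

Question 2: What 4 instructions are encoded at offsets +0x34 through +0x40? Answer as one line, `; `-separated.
sub R6, R6; goto $4; je $-32; and R4, R1

[34] 00 00 60 a7 → 0xa7600000
  opcode bits[31:26]=0x29: sub/RR
  [25:23] rd=6 = R6
  [22:20] rs=6 = R6
[38] 04 00 00 08 → 0x08000004
  opcode bits[31:26]=0x2: goto/J
  [25:0] imm=4 = $4
[3c] e0 ff ff 47 → 0x47ffffe0
  opcode bits[31:26]=0x11: je/J
  [25:0] imm=67108832 (s26→-32) = $-32
[40] 00 00 c0 54 → 0x54c00000
  opcode bits[31:26]=0x15: and/RR
  [25:23] rd=1 = R1
  [22:20] rs=4 = R4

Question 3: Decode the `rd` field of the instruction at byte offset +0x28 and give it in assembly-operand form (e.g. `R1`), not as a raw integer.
R2

@+28  little-endian(00 00 10 ad) = 0xad100000
  op=0xad100000>>26=0x2b ⇒ lsl (RR)
  rd: (w>>23)&0x7=0x2 → R2
  rs: (w>>20)&0x7=0x1 → R1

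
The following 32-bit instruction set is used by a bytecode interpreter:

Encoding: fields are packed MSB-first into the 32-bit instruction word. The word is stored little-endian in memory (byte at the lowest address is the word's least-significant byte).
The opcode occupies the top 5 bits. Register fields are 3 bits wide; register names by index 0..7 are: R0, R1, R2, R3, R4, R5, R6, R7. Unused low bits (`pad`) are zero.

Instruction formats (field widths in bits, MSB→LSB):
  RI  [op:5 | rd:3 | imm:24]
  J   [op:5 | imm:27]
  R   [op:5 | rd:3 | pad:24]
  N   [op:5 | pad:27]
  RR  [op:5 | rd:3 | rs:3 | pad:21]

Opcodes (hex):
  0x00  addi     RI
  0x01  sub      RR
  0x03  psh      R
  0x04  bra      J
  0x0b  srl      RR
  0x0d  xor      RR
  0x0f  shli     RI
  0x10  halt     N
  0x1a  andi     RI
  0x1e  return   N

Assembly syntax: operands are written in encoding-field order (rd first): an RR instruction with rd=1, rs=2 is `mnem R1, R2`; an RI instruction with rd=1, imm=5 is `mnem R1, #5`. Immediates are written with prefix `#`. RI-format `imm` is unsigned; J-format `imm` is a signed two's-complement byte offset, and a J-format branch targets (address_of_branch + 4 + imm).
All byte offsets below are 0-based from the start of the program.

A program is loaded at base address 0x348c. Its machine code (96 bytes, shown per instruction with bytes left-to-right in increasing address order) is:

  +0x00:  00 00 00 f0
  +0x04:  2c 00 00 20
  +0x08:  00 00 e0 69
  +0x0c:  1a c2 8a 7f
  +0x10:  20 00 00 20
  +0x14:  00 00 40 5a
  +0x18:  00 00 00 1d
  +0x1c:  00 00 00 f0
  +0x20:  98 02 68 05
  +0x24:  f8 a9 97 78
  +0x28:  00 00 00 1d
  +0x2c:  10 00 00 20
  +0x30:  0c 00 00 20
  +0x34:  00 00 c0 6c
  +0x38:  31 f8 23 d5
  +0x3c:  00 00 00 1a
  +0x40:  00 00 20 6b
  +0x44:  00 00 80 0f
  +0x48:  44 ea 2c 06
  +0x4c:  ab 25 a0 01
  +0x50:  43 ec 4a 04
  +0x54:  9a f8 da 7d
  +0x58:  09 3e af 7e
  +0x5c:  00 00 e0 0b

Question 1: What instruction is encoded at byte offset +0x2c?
+0x2c: 10 00 00 20 ⇒ word 0x20000010 (little)
  opcode bits[31:27]=0x4: bra/J
  imm: (w>>0)&0x7ffffff=0x10 → #16

bra #16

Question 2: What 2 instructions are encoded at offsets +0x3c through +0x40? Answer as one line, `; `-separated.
psh R2; xor R3, R1

@+3c  little-endian(00 00 00 1a) = 0x1a000000
  op=0x1a000000>>27=0x3 ⇒ psh (R)
  rd@[26:24]=0x2 ⇒ R2
@+40  little-endian(00 00 20 6b) = 0x6b200000
  op=0x6b200000>>27=0xd ⇒ xor (RR)
  rd@[26:24]=0x3 ⇒ R3
  rs@[23:21]=0x1 ⇒ R1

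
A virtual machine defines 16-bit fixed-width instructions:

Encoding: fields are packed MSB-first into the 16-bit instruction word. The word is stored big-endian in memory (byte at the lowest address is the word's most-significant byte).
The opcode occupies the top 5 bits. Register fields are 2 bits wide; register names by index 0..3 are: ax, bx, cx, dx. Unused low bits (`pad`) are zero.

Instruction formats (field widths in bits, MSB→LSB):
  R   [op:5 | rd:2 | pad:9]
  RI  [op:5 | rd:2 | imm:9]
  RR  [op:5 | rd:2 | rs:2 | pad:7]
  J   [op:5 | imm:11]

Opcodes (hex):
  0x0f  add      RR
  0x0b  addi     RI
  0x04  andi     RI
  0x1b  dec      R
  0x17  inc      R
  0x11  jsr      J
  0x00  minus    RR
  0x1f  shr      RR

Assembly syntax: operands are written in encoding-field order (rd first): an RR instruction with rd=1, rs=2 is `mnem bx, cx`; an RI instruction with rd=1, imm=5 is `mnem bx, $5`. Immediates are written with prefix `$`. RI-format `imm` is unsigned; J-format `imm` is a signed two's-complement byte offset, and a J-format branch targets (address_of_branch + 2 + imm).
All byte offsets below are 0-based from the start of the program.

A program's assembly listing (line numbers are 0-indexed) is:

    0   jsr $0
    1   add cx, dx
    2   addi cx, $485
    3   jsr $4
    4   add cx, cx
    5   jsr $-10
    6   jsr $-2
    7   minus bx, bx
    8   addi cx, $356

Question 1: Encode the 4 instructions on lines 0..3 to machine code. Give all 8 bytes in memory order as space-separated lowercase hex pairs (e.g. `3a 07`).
L0: jsr op=0x11:5|imm=0:11 ⇒ 0x8800 ⇒ big 88 00
L1: add op=0xf:5|rd=2:2|rs=3:2|pad=0:7 ⇒ 0x7d80 ⇒ big 7d 80
L2: addi op=0xb:5|rd=2:2|imm=485:9 ⇒ 0x5de5 ⇒ big 5d e5
L3: jsr op=0x11:5|imm=4:11 ⇒ 0x8804 ⇒ big 88 04

88 00 7d 80 5d e5 88 04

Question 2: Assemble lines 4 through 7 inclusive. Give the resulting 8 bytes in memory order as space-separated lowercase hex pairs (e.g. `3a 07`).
7d 00 8f f6 8f fe 02 80

line 4 (add): pack op=0xf:5|rd=2:2|rs=2:2|pad=0:7 = 0x7d00; big→ 7d 00
line 5 (jsr): pack op=0x11:5|imm=-10:11 = 0x8ff6; big→ 8f f6
line 6 (jsr): pack op=0x11:5|imm=-2:11 = 0x8ffe; big→ 8f fe
line 7 (minus): pack op=0x0:5|rd=1:2|rs=1:2|pad=0:7 = 0x0280; big→ 02 80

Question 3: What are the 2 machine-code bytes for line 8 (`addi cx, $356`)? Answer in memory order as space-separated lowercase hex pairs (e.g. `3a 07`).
8. addi fields op=0xb:5|rd=2:2|imm=356:9 → word 5d64h → 5d 64

5d 64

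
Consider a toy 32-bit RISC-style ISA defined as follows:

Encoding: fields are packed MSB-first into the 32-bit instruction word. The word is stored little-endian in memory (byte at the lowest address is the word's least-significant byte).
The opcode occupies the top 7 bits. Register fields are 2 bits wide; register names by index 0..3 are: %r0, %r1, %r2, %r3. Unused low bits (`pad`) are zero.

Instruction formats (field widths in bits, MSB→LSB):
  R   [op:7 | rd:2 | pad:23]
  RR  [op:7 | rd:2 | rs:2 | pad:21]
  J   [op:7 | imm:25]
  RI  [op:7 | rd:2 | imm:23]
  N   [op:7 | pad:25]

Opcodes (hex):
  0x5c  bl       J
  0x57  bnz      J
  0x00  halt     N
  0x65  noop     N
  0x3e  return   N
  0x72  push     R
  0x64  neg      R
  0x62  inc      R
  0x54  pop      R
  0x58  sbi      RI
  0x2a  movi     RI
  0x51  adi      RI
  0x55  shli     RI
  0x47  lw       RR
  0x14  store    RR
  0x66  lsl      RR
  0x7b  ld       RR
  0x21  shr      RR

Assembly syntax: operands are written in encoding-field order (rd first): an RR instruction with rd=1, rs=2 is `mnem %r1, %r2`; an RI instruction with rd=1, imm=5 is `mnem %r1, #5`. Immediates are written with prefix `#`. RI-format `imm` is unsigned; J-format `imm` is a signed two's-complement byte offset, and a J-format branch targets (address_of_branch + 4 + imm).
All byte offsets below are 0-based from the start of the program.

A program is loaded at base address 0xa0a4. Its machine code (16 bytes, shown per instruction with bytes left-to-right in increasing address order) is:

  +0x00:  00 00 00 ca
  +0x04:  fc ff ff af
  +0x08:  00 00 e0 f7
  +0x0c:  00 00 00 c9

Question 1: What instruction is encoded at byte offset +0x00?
noop

+0x00: 00 00 00 ca ⇒ word 0xca000000 (little)
  opcode bits[31:25]=0x65: noop/N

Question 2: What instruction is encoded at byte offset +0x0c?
off 0x0c: read 00 00 00 c9 as little → 0xc9000000
  opcode bits[31:25]=0x64: neg/R
  rd@[24:23]=0x2 ⇒ %r2

neg %r2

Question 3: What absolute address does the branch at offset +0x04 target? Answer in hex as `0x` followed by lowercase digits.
[04] fc ff ff af → 0xaffffffc
  top 7b → 0x57 → bnz [J]
  imm@[24:0]=0x1fffffc (s25→-4) ⇒ #-4
  target = base 0xa0a4 + off 0x04 + 4 + imm -4 = 0xa0a8

0xa0a8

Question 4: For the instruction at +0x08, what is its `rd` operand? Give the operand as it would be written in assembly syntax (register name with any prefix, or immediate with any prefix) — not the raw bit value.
%r3

+0x08: 00 00 e0 f7 ⇒ word 0xf7e00000 (little)
  opcode bits[31:25]=0x7b: ld/RR
  rd: (w>>23)&0x3=0x3 → %r3
  rs: (w>>21)&0x3=0x3 → %r3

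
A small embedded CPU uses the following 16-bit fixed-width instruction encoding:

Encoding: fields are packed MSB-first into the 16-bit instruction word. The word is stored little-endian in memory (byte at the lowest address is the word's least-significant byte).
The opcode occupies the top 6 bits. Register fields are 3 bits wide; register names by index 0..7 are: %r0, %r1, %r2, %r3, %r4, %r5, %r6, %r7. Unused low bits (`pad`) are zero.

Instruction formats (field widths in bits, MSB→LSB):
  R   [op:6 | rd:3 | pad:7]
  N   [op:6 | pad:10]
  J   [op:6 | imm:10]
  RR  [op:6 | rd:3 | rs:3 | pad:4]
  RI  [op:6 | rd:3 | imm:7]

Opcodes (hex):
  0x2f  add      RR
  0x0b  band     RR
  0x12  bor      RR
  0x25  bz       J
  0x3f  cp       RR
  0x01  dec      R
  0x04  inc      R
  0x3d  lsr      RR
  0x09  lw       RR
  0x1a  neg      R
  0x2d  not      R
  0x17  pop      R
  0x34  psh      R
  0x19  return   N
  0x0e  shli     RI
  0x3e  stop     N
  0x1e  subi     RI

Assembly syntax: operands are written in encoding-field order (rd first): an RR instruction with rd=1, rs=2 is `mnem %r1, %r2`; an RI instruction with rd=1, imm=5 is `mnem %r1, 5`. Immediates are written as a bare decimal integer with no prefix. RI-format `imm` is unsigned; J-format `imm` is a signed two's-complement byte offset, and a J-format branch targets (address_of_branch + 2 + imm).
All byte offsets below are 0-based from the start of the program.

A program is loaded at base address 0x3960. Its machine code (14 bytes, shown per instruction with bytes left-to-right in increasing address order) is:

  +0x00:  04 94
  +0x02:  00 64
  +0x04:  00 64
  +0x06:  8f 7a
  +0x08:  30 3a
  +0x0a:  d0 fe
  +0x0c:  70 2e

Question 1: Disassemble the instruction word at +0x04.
off 0x04: read 00 64 as little → 0x6400
  opcode bits[15:10]=0x19: return/N

return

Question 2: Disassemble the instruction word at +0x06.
subi %r5, 15

[06] 8f 7a → 0x7a8f
  top 6b → 0x1e → subi [RI]
  rd@[9:7]=0x5 ⇒ %r5
  imm@[6:0]=0xf ⇒ 15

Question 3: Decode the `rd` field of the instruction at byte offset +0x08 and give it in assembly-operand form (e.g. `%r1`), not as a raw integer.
off 0x08: read 30 3a as little → 0x3a30
  op=0x3a30>>10=0xe ⇒ shli (RI)
  rd@[9:7]=0x4 ⇒ %r4
  imm@[6:0]=0x30 ⇒ 48

%r4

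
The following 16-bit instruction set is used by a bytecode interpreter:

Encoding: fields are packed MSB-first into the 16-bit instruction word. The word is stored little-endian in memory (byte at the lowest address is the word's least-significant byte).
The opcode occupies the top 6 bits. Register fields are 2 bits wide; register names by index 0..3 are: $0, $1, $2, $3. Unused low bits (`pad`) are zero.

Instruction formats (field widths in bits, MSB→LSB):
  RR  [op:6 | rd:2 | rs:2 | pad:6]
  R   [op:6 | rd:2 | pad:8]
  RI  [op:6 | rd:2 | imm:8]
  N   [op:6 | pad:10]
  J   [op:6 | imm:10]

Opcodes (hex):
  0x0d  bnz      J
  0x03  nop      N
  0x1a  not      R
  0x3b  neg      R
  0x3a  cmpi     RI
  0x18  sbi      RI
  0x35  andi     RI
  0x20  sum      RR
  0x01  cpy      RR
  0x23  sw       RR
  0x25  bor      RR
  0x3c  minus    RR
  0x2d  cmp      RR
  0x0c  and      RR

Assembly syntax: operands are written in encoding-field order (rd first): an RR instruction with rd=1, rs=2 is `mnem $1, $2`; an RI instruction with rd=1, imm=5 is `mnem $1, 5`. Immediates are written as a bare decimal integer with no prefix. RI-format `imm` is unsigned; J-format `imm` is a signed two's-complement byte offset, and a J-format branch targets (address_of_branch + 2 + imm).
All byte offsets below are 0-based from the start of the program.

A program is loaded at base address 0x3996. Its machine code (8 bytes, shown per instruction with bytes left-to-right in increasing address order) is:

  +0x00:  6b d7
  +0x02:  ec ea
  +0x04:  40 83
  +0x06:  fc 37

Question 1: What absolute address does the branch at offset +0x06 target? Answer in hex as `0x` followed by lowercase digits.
off 0x06: read fc 37 as little → 0x37fc
  opcode bits[15:10]=0xd: bnz/J
  imm@[9:0]=0x3fc (s10→-4) ⇒ -4
  target = base 0x3996 + off 0x06 + 2 + imm -4 = 0x399a

0x399a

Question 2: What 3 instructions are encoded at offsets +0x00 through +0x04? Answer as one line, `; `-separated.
andi $3, 107; cmpi $2, 236; sum $3, $1

@+00  little-endian(6b d7) = 0xd76b
  opcode bits[15:10]=0x35: andi/RI
  [9:8] rd=3 = $3
  [7:0] imm=107 = 107
@+02  little-endian(ec ea) = 0xeaec
  opcode bits[15:10]=0x3a: cmpi/RI
  [9:8] rd=2 = $2
  [7:0] imm=236 = 236
@+04  little-endian(40 83) = 0x8340
  opcode bits[15:10]=0x20: sum/RR
  [9:8] rd=3 = $3
  [7:6] rs=1 = $1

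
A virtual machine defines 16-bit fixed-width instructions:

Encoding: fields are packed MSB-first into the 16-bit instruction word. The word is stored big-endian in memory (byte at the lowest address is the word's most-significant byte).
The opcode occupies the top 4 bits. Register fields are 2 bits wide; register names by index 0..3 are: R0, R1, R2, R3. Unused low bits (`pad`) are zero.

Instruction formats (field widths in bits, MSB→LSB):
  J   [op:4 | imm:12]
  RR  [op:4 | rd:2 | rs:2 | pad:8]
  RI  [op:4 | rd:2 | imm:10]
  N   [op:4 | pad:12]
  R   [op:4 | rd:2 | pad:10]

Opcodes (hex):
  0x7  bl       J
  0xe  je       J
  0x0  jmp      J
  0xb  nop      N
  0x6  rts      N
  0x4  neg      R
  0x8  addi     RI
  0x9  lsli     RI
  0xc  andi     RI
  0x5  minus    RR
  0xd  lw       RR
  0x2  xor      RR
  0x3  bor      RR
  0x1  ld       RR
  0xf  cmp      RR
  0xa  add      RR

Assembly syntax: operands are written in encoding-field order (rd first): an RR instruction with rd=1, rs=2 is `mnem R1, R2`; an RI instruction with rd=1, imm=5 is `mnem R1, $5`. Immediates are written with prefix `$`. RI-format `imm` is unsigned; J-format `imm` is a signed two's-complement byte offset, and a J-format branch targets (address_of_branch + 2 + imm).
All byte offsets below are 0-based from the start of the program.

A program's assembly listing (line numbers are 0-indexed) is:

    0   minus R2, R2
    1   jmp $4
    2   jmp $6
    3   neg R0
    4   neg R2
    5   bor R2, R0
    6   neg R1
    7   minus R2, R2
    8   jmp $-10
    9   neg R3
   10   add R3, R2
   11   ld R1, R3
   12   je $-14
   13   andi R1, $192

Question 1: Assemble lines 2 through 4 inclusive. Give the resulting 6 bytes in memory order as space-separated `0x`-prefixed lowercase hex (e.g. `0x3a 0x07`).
0x00 0x06 0x40 0x00 0x48 0x00

L2: jmp op=0x0:4|imm=6:12 ⇒ 0x0006 ⇒ big 00 06
L3: neg op=0x4:4|rd=0:2|pad=0:10 ⇒ 0x4000 ⇒ big 40 00
L4: neg op=0x4:4|rd=2:2|pad=0:10 ⇒ 0x4800 ⇒ big 48 00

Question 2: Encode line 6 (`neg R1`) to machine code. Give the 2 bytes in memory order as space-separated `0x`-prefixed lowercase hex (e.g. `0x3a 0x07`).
line 6 (neg): pack op=0x4:4|rd=1:2|pad=0:10 = 0x4400; big→ 44 00

0x44 0x00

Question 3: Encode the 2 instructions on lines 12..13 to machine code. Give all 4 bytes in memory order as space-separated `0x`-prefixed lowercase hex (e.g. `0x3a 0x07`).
0xef 0xf2 0xc4 0xc0

line 12 (je): pack op=0xe:4|imm=-14:12 = 0xeff2; big→ ef f2
line 13 (andi): pack op=0xc:4|rd=1:2|imm=192:10 = 0xc4c0; big→ c4 c0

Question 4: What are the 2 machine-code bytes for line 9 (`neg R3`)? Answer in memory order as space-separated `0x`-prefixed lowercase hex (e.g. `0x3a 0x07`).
0x4c 0x00

line 9 (neg): pack op=0x4:4|rd=3:2|pad=0:10 = 0x4c00; big→ 4c 00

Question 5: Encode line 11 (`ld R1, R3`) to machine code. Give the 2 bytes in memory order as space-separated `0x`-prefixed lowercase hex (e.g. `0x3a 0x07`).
L11: ld op=0x1:4|rd=1:2|rs=3:2|pad=0:8 ⇒ 0x1700 ⇒ big 17 00

0x17 0x00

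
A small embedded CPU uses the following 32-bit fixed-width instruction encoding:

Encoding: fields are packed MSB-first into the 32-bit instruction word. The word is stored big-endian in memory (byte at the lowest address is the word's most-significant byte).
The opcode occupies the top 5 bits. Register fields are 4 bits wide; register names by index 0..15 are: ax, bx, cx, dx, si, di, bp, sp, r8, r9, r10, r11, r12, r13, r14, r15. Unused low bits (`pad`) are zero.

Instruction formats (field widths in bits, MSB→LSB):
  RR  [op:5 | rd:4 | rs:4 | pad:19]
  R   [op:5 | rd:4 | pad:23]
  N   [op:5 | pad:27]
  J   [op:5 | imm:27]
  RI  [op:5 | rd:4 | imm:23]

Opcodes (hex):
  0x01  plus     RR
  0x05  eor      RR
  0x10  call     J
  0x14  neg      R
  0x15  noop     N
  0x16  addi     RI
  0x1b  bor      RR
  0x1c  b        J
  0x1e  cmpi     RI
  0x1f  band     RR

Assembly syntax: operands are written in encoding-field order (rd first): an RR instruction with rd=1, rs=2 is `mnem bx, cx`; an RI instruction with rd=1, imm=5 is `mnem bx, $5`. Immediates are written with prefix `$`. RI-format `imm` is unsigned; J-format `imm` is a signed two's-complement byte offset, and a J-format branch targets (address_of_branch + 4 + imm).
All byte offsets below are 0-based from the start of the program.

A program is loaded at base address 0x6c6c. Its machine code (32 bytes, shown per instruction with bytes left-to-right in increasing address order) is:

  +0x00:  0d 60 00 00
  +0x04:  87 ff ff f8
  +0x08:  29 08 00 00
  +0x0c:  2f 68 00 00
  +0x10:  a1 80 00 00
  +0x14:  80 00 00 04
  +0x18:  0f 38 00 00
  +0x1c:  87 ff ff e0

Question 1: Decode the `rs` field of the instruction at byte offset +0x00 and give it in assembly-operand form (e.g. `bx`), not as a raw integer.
r12

off 0x00: read 0d 60 00 00 as big → 0x0d600000
  top 5b → 0x1 → plus [RR]
  rd@[26:23]=0xa ⇒ r10
  rs@[22:19]=0xc ⇒ r12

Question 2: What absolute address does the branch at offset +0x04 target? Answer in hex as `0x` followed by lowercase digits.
0x6c6c

+0x04: 87 ff ff f8 ⇒ word 0x87fffff8 (big)
  top 5b → 0x10 → call [J]
  [26:0] imm=134217720 (s27→-8) = $-8
  target = base 0x6c6c + off 0x04 + 4 + imm -8 = 0x6c6c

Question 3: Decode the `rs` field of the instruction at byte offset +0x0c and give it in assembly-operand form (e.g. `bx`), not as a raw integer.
r13

+0x0c: 2f 68 00 00 ⇒ word 0x2f680000 (big)
  op=0x2f680000>>27=0x5 ⇒ eor (RR)
  [26:23] rd=14 = r14
  [22:19] rs=13 = r13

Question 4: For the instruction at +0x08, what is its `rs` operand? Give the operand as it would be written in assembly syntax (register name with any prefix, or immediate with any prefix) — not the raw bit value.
[08] 29 08 00 00 → 0x29080000
  top 5b → 0x5 → eor [RR]
  [26:23] rd=2 = cx
  [22:19] rs=1 = bx

bx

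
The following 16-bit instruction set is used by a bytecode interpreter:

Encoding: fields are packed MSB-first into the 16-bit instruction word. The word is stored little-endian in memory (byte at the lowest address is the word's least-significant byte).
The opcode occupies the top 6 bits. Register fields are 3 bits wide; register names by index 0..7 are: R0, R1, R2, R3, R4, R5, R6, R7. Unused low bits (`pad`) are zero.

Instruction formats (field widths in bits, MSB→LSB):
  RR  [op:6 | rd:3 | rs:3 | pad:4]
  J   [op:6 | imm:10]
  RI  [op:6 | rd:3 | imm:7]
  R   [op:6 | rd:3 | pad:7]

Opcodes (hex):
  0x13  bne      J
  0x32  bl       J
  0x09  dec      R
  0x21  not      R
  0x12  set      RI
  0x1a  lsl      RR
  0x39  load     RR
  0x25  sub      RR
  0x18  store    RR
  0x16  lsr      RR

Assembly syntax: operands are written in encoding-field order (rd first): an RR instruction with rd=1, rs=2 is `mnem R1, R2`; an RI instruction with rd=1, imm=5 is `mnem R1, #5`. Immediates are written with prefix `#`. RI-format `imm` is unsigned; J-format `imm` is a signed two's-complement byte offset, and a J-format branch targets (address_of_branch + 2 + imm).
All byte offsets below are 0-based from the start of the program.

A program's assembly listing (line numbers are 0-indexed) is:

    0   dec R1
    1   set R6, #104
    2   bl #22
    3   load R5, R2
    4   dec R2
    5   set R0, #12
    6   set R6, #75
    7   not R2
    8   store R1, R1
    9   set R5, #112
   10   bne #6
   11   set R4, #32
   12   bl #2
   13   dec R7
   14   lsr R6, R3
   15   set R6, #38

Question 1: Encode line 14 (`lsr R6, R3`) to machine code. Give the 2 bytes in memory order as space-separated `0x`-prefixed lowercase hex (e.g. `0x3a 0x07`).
14. lsr fields op=0x16:6|rd=6:3|rs=3:3|pad=0:4 → word 5b30h → 30 5b

0x30 0x5b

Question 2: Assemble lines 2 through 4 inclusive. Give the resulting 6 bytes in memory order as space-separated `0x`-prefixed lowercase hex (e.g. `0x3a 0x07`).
0x16 0xc8 0xa0 0xe6 0x00 0x25

2. bl fields op=0x32:6|imm=22:10 → word c816h → 16 c8
3. load fields op=0x39:6|rd=5:3|rs=2:3|pad=0:4 → word e6a0h → a0 e6
4. dec fields op=0x9:6|rd=2:3|pad=0:7 → word 2500h → 00 25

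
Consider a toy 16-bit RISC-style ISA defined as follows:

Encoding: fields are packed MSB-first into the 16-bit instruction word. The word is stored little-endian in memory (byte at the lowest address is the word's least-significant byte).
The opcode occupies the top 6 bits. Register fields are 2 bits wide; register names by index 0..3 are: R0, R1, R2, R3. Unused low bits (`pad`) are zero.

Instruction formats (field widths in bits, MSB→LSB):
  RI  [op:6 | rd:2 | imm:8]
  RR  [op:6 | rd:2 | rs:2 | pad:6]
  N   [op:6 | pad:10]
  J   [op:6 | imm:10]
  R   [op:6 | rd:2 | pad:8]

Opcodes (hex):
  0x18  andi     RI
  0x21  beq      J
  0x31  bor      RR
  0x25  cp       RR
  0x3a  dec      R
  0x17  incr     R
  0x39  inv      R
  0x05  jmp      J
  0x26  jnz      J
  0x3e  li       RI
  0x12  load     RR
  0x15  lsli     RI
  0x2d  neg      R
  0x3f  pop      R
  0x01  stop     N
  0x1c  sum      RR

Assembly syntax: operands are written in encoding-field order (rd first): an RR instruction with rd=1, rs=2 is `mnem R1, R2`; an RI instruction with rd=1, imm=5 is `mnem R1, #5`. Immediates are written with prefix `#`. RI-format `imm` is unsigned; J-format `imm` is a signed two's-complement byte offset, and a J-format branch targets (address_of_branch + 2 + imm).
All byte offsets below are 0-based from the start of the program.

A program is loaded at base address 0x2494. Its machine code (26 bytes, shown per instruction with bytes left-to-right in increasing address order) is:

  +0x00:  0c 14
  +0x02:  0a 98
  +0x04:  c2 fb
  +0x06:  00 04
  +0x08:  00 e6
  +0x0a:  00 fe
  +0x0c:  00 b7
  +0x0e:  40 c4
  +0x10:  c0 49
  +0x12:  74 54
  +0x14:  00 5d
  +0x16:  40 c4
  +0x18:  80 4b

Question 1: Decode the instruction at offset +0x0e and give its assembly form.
bor R0, R1

[0e] 40 c4 → 0xc440
  op=0xc440>>10=0x31 ⇒ bor (RR)
  rd: (w>>8)&0x3=0x0 → R0
  rs: (w>>6)&0x3=0x1 → R1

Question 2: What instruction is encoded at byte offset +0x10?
[10] c0 49 → 0x49c0
  top 6b → 0x12 → load [RR]
  rd: (w>>8)&0x3=0x1 → R1
  rs: (w>>6)&0x3=0x3 → R3

load R1, R3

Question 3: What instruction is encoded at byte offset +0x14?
incr R1

+0x14: 00 5d ⇒ word 0x5d00 (little)
  op=0x5d00>>10=0x17 ⇒ incr (R)
  rd: (w>>8)&0x3=0x1 → R1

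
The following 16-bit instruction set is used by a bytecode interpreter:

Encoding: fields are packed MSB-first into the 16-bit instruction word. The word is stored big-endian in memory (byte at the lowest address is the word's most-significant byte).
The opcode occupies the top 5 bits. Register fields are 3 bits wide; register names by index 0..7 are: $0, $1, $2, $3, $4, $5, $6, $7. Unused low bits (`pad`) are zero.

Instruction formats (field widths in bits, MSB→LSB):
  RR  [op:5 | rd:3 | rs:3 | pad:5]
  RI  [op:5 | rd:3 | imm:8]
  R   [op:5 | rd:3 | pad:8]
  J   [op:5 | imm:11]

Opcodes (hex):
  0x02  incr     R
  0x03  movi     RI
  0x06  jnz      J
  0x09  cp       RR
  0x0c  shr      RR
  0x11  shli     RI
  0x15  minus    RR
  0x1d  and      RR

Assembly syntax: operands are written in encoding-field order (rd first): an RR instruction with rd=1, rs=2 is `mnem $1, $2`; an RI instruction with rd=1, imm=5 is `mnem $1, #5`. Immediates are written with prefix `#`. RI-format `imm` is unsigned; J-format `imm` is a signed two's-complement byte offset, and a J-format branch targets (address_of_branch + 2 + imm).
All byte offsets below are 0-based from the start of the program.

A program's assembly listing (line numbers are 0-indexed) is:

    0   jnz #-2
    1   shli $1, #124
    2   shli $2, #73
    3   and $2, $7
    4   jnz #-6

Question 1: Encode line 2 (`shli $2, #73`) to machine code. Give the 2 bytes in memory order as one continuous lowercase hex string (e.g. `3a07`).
8a49

2. shli fields op=0x11:5|rd=2:3|imm=73:8 → word 8a49h → 8a 49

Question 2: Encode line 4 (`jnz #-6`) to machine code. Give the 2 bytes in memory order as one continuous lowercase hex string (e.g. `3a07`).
37fa

line 4 (jnz): pack op=0x6:5|imm=-6:11 = 0x37fa; big→ 37 fa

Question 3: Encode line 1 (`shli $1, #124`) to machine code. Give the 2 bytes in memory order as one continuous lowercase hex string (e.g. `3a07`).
L1: shli op=0x11:5|rd=1:3|imm=124:8 ⇒ 0x897c ⇒ big 89 7c

897c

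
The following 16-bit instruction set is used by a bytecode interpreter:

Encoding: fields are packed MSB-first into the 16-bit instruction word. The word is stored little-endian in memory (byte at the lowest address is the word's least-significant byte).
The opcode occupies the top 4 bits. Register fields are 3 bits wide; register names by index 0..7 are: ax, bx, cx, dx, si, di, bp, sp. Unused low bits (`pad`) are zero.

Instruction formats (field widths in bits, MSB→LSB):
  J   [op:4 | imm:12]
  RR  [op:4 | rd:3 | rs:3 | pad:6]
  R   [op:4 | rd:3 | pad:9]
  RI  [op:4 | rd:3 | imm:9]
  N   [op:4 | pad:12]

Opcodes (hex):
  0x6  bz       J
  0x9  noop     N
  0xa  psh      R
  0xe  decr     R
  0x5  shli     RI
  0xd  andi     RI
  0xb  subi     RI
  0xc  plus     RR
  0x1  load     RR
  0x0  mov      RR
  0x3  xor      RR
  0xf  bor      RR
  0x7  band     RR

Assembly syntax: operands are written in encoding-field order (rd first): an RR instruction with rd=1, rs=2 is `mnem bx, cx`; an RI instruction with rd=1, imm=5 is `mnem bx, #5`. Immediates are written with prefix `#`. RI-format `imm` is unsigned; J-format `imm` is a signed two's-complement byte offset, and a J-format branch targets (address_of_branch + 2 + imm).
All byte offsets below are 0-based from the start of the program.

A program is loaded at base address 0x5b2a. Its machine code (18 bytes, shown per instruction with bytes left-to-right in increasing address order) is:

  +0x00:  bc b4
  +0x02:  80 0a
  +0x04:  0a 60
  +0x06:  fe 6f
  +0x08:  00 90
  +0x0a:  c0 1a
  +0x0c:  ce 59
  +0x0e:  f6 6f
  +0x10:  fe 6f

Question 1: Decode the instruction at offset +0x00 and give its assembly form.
subi cx, #188

off 0x00: read bc b4 as little → 0xb4bc
  opcode bits[15:12]=0xb: subi/RI
  rd: (w>>9)&0x7=0x2 → cx
  imm: (w>>0)&0x1ff=0xbc → #188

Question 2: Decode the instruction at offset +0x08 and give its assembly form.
+0x08: 00 90 ⇒ word 0x9000 (little)
  opcode bits[15:12]=0x9: noop/N

noop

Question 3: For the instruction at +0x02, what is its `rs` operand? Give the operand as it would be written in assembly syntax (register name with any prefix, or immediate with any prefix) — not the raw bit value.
off 0x02: read 80 0a as little → 0x0a80
  op=0x0a80>>12=0x0 ⇒ mov (RR)
  [11:9] rd=5 = di
  [8:6] rs=2 = cx

cx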